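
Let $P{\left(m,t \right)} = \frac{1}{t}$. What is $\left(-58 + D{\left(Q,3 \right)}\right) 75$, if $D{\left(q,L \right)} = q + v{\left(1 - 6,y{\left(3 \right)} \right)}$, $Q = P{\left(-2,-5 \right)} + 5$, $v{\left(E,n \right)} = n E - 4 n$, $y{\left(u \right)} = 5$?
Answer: $-7365$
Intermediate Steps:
$v{\left(E,n \right)} = - 4 n + E n$ ($v{\left(E,n \right)} = E n - 4 n = - 4 n + E n$)
$Q = \frac{24}{5}$ ($Q = \frac{1}{-5} + 5 = - \frac{1}{5} + 5 = \frac{24}{5} \approx 4.8$)
$D{\left(q,L \right)} = -45 + q$ ($D{\left(q,L \right)} = q + 5 \left(-4 + \left(1 - 6\right)\right) = q + 5 \left(-4 - 5\right) = q + 5 \left(-9\right) = q - 45 = -45 + q$)
$\left(-58 + D{\left(Q,3 \right)}\right) 75 = \left(-58 + \left(-45 + \frac{24}{5}\right)\right) 75 = \left(-58 - \frac{201}{5}\right) 75 = \left(- \frac{491}{5}\right) 75 = -7365$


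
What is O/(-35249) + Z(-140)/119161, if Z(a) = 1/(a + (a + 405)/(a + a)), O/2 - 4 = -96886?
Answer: 26034622724804/4736145137211 ≈ 5.4970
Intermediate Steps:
O = -193764 (O = 8 + 2*(-96886) = 8 - 193772 = -193764)
Z(a) = 1/(a + (405 + a)/(2*a)) (Z(a) = 1/(a + (405 + a)/((2*a))) = 1/(a + (405 + a)*(1/(2*a))) = 1/(a + (405 + a)/(2*a)))
O/(-35249) + Z(-140)/119161 = -193764/(-35249) + (2*(-140)/(405 - 140 + 2*(-140)**2))/119161 = -193764*(-1/35249) + (2*(-140)/(405 - 140 + 2*19600))*(1/119161) = 193764/35249 + (2*(-140)/(405 - 140 + 39200))*(1/119161) = 193764/35249 + (2*(-140)/39465)*(1/119161) = 193764/35249 + (2*(-140)*(1/39465))*(1/119161) = 193764/35249 - 56/7893*1/119161 = 193764/35249 - 8/134362539 = 26034622724804/4736145137211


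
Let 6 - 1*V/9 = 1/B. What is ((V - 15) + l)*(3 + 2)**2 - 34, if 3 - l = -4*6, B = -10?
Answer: 3277/2 ≈ 1638.5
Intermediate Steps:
l = 27 (l = 3 - (-4)*6 = 3 - 1*(-24) = 3 + 24 = 27)
V = 549/10 (V = 54 - 9/(-10) = 54 - 9*(-1/10) = 54 + 9/10 = 549/10 ≈ 54.900)
((V - 15) + l)*(3 + 2)**2 - 34 = ((549/10 - 15) + 27)*(3 + 2)**2 - 34 = (399/10 + 27)*5**2 - 34 = (669/10)*25 - 34 = 3345/2 - 34 = 3277/2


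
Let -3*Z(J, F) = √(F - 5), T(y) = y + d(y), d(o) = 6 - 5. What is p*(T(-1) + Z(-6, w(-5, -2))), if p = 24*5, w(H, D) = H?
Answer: -40*I*√10 ≈ -126.49*I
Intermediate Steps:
d(o) = 1
p = 120
T(y) = 1 + y (T(y) = y + 1 = 1 + y)
Z(J, F) = -√(-5 + F)/3 (Z(J, F) = -√(F - 5)/3 = -√(-5 + F)/3)
p*(T(-1) + Z(-6, w(-5, -2))) = 120*((1 - 1) - √(-5 - 5)/3) = 120*(0 - I*√10/3) = 120*(-I*√10/3) = -40*I*√10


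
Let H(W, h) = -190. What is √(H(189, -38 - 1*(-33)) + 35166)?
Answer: 4*√2186 ≈ 187.02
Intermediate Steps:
√(H(189, -38 - 1*(-33)) + 35166) = √(-190 + 35166) = √34976 = 4*√2186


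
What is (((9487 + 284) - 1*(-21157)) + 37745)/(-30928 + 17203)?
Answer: -22891/4575 ≈ -5.0035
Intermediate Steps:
(((9487 + 284) - 1*(-21157)) + 37745)/(-30928 + 17203) = ((9771 + 21157) + 37745)/(-13725) = (30928 + 37745)*(-1/13725) = 68673*(-1/13725) = -22891/4575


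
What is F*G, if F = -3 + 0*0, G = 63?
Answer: -189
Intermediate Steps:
F = -3 (F = -3 + 0 = -3)
F*G = -3*63 = -189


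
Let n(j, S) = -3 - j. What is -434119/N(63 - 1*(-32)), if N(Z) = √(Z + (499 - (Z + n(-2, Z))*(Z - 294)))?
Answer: -434119*√193/1930 ≈ -3124.9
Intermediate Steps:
N(Z) = √(499 + Z - (-1 + Z)*(-294 + Z)) (N(Z) = √(Z + (499 - (Z + (-3 - 1*(-2)))*(Z - 294))) = √(Z + (499 - (Z + (-3 + 2))*(-294 + Z))) = √(Z + (499 - (Z - 1)*(-294 + Z))) = √(Z + (499 - (-1 + Z)*(-294 + Z))) = √(499 + Z - (-1 + Z)*(-294 + Z)))
-434119/N(63 - 1*(-32)) = -434119/√(205 - (63 - 1*(-32))² + 296*(63 - 1*(-32))) = -434119/√(205 - (63 + 32)² + 296*(63 + 32)) = -434119/√(205 - 1*95² + 296*95) = -434119/√(205 - 1*9025 + 28120) = -434119/√(205 - 9025 + 28120) = -434119*√193/1930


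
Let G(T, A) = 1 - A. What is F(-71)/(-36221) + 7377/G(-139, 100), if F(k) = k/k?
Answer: -89067472/1195293 ≈ -74.515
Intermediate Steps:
F(k) = 1
F(-71)/(-36221) + 7377/G(-139, 100) = 1/(-36221) + 7377/(1 - 1*100) = 1*(-1/36221) + 7377/(1 - 100) = -1/36221 + 7377/(-99) = -1/36221 + 7377*(-1/99) = -1/36221 - 2459/33 = -89067472/1195293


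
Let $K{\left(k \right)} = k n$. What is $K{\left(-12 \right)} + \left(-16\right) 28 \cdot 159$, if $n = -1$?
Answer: $-71220$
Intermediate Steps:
$K{\left(k \right)} = - k$ ($K{\left(k \right)} = k \left(-1\right) = - k$)
$K{\left(-12 \right)} + \left(-16\right) 28 \cdot 159 = \left(-1\right) \left(-12\right) + \left(-16\right) 28 \cdot 159 = 12 - 71232 = -71220$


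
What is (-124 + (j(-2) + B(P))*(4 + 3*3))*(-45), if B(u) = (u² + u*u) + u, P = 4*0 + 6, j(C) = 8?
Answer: -44730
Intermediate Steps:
P = 6 (P = 0 + 6 = 6)
B(u) = u + 2*u² (B(u) = (u² + u²) + u = 2*u² + u = u + 2*u²)
(-124 + (j(-2) + B(P))*(4 + 3*3))*(-45) = (-124 + (8 + 6*(1 + 2*6))*(4 + 3*3))*(-45) = (-124 + (8 + 6*(1 + 12))*(4 + 9))*(-45) = (-124 + (8 + 6*13)*13)*(-45) = (-124 + (8 + 78)*13)*(-45) = (-124 + 86*13)*(-45) = (-124 + 1118)*(-45) = 994*(-45) = -44730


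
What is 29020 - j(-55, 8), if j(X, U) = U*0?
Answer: 29020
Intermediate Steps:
j(X, U) = 0
29020 - j(-55, 8) = 29020 - 1*0 = 29020 + 0 = 29020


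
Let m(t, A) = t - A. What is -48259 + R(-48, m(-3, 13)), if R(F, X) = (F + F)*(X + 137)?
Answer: -59875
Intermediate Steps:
R(F, X) = 2*F*(137 + X) (R(F, X) = (2*F)*(137 + X) = 2*F*(137 + X))
-48259 + R(-48, m(-3, 13)) = -48259 + 2*(-48)*(137 + (-3 - 1*13)) = -48259 + 2*(-48)*(137 + (-3 - 13)) = -48259 + 2*(-48)*(137 - 16) = -48259 + 2*(-48)*121 = -48259 - 11616 = -59875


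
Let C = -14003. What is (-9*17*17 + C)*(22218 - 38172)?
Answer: 264900216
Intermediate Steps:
(-9*17*17 + C)*(22218 - 38172) = (-9*17*17 - 14003)*(22218 - 38172) = (-153*17 - 14003)*(-15954) = (-2601 - 14003)*(-15954) = -16604*(-15954) = 264900216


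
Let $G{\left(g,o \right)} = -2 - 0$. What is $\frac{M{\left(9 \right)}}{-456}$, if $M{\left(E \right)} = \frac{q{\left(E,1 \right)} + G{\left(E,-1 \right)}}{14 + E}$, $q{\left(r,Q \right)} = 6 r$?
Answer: $- \frac{13}{2622} \approx -0.004958$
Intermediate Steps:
$G{\left(g,o \right)} = -2$ ($G{\left(g,o \right)} = -2 + 0 = -2$)
$M{\left(E \right)} = \frac{-2 + 6 E}{14 + E}$ ($M{\left(E \right)} = \frac{6 E - 2}{14 + E} = \frac{-2 + 6 E}{14 + E}$)
$\frac{M{\left(9 \right)}}{-456} = \frac{2 \frac{1}{14 + 9} \left(-1 + 3 \cdot 9\right)}{-456} = \frac{2 \left(-1 + 27\right)}{23} \left(- \frac{1}{456}\right) = 2 \cdot \frac{1}{23} \cdot 26 \left(- \frac{1}{456}\right) = \frac{52}{23} \left(- \frac{1}{456}\right) = - \frac{13}{2622}$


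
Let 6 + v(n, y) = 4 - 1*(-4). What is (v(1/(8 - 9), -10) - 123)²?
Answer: 14641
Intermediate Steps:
v(n, y) = 2 (v(n, y) = -6 + (4 - 1*(-4)) = -6 + (4 + 4) = -6 + 8 = 2)
(v(1/(8 - 9), -10) - 123)² = (2 - 123)² = (-121)² = 14641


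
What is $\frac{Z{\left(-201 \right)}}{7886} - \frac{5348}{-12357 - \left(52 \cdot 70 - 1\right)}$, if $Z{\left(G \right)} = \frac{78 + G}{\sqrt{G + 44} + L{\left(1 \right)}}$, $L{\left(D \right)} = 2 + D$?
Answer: $\frac{1748758981}{5234994924} + \frac{123 i \sqrt{157}}{1309076} \approx 0.33405 + 0.0011773 i$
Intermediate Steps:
$Z{\left(G \right)} = \frac{78 + G}{3 + \sqrt{44 + G}}$ ($Z{\left(G \right)} = \frac{78 + G}{\sqrt{G + 44} + \left(2 + 1\right)} = \frac{78 + G}{\sqrt{44 + G} + 3} = \frac{78 + G}{3 + \sqrt{44 + G}}$)
$\frac{Z{\left(-201 \right)}}{7886} - \frac{5348}{-12357 - \left(52 \cdot 70 - 1\right)} = \frac{\frac{1}{3 + \sqrt{44 - 201}} \left(78 - 201\right)}{7886} - \frac{5348}{-12357 - \left(52 \cdot 70 - 1\right)} = \frac{1}{3 + \sqrt{-157}} \left(-123\right) \frac{1}{7886} - \frac{5348}{-12357 - \left(3640 - 1\right)} = \frac{1}{3 + i \sqrt{157}} \left(-123\right) \frac{1}{7886} - \frac{5348}{-12357 - 3639} = - \frac{123}{3 + i \sqrt{157}} \cdot \frac{1}{7886} - \frac{5348}{-12357 - 3639} = - \frac{123}{7886 \left(3 + i \sqrt{157}\right)} - \frac{5348}{-15996} = - \frac{123}{7886 \left(3 + i \sqrt{157}\right)} - - \frac{1337}{3999} = - \frac{123}{7886 \left(3 + i \sqrt{157}\right)} + \frac{1337}{3999} = \frac{1337}{3999} - \frac{123}{7886 \left(3 + i \sqrt{157}\right)}$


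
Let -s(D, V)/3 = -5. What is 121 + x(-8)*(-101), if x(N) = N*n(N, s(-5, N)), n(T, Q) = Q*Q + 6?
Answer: 186769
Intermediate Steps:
s(D, V) = 15 (s(D, V) = -3*(-5) = 15)
n(T, Q) = 6 + Q² (n(T, Q) = Q² + 6 = 6 + Q²)
x(N) = 231*N (x(N) = N*(6 + 15²) = N*(6 + 225) = N*231 = 231*N)
121 + x(-8)*(-101) = 121 + (231*(-8))*(-101) = 121 - 1848*(-101) = 121 + 186648 = 186769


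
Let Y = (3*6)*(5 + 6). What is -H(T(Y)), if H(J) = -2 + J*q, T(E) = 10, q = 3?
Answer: -28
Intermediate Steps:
Y = 198 (Y = 18*11 = 198)
H(J) = -2 + 3*J (H(J) = -2 + J*3 = -2 + 3*J)
-H(T(Y)) = -(-2 + 3*10) = -(-2 + 30) = -1*28 = -28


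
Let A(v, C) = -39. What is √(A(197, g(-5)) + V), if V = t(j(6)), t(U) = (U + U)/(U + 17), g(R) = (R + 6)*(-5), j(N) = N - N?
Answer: I*√39 ≈ 6.245*I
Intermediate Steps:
j(N) = 0
g(R) = -30 - 5*R (g(R) = (6 + R)*(-5) = -30 - 5*R)
t(U) = 2*U/(17 + U) (t(U) = (2*U)/(17 + U) = 2*U/(17 + U))
V = 0 (V = 2*0/(17 + 0) = 2*0/17 = 2*0*(1/17) = 0)
√(A(197, g(-5)) + V) = √(-39 + 0) = √(-39) = I*√39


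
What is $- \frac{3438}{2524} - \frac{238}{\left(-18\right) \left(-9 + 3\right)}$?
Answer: $- \frac{60751}{17037} \approx -3.5658$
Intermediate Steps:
$- \frac{3438}{2524} - \frac{238}{\left(-18\right) \left(-9 + 3\right)} = \left(-3438\right) \frac{1}{2524} - \frac{238}{\left(-18\right) \left(-6\right)} = - \frac{1719}{1262} - \frac{238}{108} = - \frac{1719}{1262} - \frac{119}{54} = - \frac{60751}{17037}$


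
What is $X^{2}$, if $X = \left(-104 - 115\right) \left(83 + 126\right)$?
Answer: $2094984441$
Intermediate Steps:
$X = -45771$ ($X = \left(-104 - 115\right) 209 = \left(-219\right) 209 = -45771$)
$X^{2} = \left(-45771\right)^{2} = 2094984441$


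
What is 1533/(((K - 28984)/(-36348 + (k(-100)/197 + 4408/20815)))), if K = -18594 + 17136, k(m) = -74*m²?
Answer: 126050315451606/62414547655 ≈ 2019.6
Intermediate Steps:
K = -1458
1533/(((K - 28984)/(-36348 + (k(-100)/197 + 4408/20815)))) = 1533/(((-1458 - 28984)/(-36348 + (-74*(-100)²/197 + 4408/20815)))) = 1533/((-30442/(-36348 + (-74*10000*(1/197) + 4408*(1/20815))))) = 1533/((-30442/(-36348 + (-740000*1/197 + 4408/20815)))) = 1533/((-30442/(-36348 + (-740000/197 + 4408/20815)))) = 1533/((-30442/(-36348 - 15402231624/4100555))) = 1533/((-30442/(-164449204764/4100555))) = 1533/((-30442*(-4100555/164449204764))) = 1533/(62414547655/82224602382) = 1533*(82224602382/62414547655) = 126050315451606/62414547655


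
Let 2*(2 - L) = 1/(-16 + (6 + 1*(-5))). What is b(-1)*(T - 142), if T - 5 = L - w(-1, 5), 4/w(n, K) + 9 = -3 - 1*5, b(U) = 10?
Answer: -68713/51 ≈ -1347.3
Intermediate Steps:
L = 61/30 (L = 2 - 1/(2*(-16 + (6 + 1*(-5)))) = 2 - 1/(2*(-16 + (6 - 5))) = 2 - 1/(2*(-16 + 1)) = 2 - 1/2/(-15) = 2 - 1/2*(-1/15) = 2 + 1/30 = 61/30 ≈ 2.0333)
w(n, K) = -4/17 (w(n, K) = 4/(-9 + (-3 - 1*5)) = 4/(-9 + (-3 - 5)) = 4/(-9 - 8) = 4/(-17) = 4*(-1/17) = -4/17)
T = 3707/510 (T = 5 + (61/30 - 1*(-4/17)) = 5 + (61/30 + 4/17) = 5 + 1157/510 = 3707/510 ≈ 7.2686)
b(-1)*(T - 142) = 10*(3707/510 - 142) = 10*(-68713/510) = -68713/51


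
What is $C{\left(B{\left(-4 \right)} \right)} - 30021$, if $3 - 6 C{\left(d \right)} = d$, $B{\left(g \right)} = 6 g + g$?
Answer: $- \frac{180095}{6} \approx -30016.0$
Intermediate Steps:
$B{\left(g \right)} = 7 g$
$C{\left(d \right)} = \frac{1}{2} - \frac{d}{6}$
$C{\left(B{\left(-4 \right)} \right)} - 30021 = \left(\frac{1}{2} - \frac{7 \left(-4\right)}{6}\right) - 30021 = \left(\frac{1}{2} - - \frac{14}{3}\right) - 30021 = \left(\frac{1}{2} + \frac{14}{3}\right) - 30021 = \frac{31}{6} - 30021 = - \frac{180095}{6}$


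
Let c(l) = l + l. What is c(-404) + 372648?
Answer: 371840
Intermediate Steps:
c(l) = 2*l
c(-404) + 372648 = 2*(-404) + 372648 = -808 + 372648 = 371840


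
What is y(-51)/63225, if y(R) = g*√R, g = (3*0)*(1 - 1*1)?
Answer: 0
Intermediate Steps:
g = 0 (g = 0*(1 - 1) = 0*0 = 0)
y(R) = 0 (y(R) = 0*√R = 0)
y(-51)/63225 = 0/63225 = 0*(1/63225) = 0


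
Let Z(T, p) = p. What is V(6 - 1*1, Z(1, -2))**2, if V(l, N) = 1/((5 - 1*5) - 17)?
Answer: 1/289 ≈ 0.0034602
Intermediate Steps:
V(l, N) = -1/17 (V(l, N) = 1/((5 - 5) - 17) = 1/(0 - 17) = 1/(-17) = -1/17)
V(6 - 1*1, Z(1, -2))**2 = (-1/17)**2 = 1/289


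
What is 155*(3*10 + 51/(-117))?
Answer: 178715/39 ≈ 4582.4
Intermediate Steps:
155*(3*10 + 51/(-117)) = 155*(30 + 51*(-1/117)) = 155*(30 - 17/39) = 155*(1153/39) = 178715/39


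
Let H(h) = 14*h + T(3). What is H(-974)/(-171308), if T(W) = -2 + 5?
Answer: 13633/171308 ≈ 0.079582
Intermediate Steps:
T(W) = 3
H(h) = 3 + 14*h (H(h) = 14*h + 3 = 3 + 14*h)
H(-974)/(-171308) = (3 + 14*(-974))/(-171308) = (3 - 13636)*(-1/171308) = -13633*(-1/171308) = 13633/171308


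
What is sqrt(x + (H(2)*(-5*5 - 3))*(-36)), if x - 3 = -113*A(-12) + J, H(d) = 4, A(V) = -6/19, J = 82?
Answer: sqrt(1499119)/19 ≈ 64.441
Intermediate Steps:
A(V) = -6/19 (A(V) = -6*1/19 = -6/19)
x = 2293/19 (x = 3 + (-113*(-6/19) + 82) = 3 + (678/19 + 82) = 3 + 2236/19 = 2293/19 ≈ 120.68)
sqrt(x + (H(2)*(-5*5 - 3))*(-36)) = sqrt(2293/19 + (4*(-5*5 - 3))*(-36)) = sqrt(2293/19 + (4*(-25 - 3))*(-36)) = sqrt(2293/19 + (4*(-28))*(-36)) = sqrt(2293/19 - 112*(-36)) = sqrt(2293/19 + 4032) = sqrt(78901/19) = sqrt(1499119)/19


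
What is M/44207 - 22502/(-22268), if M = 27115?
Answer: 799271367/492200738 ≈ 1.6239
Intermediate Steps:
M/44207 - 22502/(-22268) = 27115/44207 - 22502/(-22268) = 27115*(1/44207) - 22502*(-1/22268) = 27115/44207 + 11251/11134 = 799271367/492200738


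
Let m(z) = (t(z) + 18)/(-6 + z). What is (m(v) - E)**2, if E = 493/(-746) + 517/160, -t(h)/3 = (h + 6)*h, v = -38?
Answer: 22754798499601/3561702400 ≈ 6388.7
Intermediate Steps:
t(h) = -3*h*(6 + h) (t(h) = -3*(h + 6)*h = -3*(6 + h)*h = -3*h*(6 + h))
E = 153401/59680 (E = 493*(-1/746) + 517*(1/160) = -493/746 + 517/160 = 153401/59680 ≈ 2.5704)
m(z) = (18 - 3*z*(6 + z))/(-6 + z) (m(z) = (-3*z*(6 + z) + 18)/(-6 + z) = (18 - 3*z*(6 + z))/(-6 + z))
(m(v) - E)**2 = (3*(6 - 1*(-38)*(6 - 38))/(-6 - 38) - 1*153401/59680)**2 = (3*(6 - 1*(-38)*(-32))/(-44) - 153401/59680)**2 = (3*(-1/44)*(6 - 1216) - 153401/59680)**2 = (3*(-1/44)*(-1210) - 153401/59680)**2 = (165/2 - 153401/59680)**2 = (4770199/59680)**2 = 22754798499601/3561702400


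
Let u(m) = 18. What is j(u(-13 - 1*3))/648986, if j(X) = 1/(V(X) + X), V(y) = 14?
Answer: 1/20767552 ≈ 4.8152e-8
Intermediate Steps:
j(X) = 1/(14 + X)
j(u(-13 - 1*3))/648986 = 1/((14 + 18)*648986) = (1/648986)/32 = (1/32)*(1/648986) = 1/20767552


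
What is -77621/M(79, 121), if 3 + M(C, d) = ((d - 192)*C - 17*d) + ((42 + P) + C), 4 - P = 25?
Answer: 77621/7569 ≈ 10.255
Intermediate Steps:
P = -21 (P = 4 - 1*25 = 4 - 25 = -21)
M(C, d) = 18 + C - 17*d + C*(-192 + d) (M(C, d) = -3 + (((d - 192)*C - 17*d) + ((42 - 21) + C)) = -3 + (((-192 + d)*C - 17*d) + (21 + C)) = -3 + ((C*(-192 + d) - 17*d) + (21 + C)) = -3 + ((-17*d + C*(-192 + d)) + (21 + C)) = -3 + (21 + C - 17*d + C*(-192 + d)) = 18 + C - 17*d + C*(-192 + d))
-77621/M(79, 121) = -77621/(18 - 191*79 - 17*121 + 79*121) = -77621/(18 - 15089 - 2057 + 9559) = -77621/(-7569) = -77621*(-1/7569) = 77621/7569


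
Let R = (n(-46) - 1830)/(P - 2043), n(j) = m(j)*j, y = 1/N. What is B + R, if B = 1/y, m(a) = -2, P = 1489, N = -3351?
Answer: -927358/277 ≈ -3347.9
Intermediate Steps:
y = -1/3351 (y = 1/(-3351) = -1/3351 ≈ -0.00029842)
B = -3351 (B = 1/(-1/3351) = -3351)
n(j) = -2*j
R = 869/277 (R = (-2*(-46) - 1830)/(1489 - 2043) = (92 - 1830)/(-554) = -1738*(-1/554) = 869/277 ≈ 3.1372)
B + R = -3351 + 869/277 = -927358/277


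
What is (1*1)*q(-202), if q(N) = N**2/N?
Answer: -202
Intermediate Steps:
q(N) = N
(1*1)*q(-202) = (1*1)*(-202) = 1*(-202) = -202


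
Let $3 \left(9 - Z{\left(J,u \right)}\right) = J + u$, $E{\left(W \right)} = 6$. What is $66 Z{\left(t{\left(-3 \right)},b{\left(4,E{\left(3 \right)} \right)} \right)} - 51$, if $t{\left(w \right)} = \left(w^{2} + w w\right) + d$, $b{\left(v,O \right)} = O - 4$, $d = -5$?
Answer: $213$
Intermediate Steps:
$b{\left(v,O \right)} = -4 + O$
$t{\left(w \right)} = -5 + 2 w^{2}$ ($t{\left(w \right)} = \left(w^{2} + w w\right) - 5 = \left(w^{2} + w^{2}\right) - 5 = 2 w^{2} - 5 = -5 + 2 w^{2}$)
$Z{\left(J,u \right)} = 9 - \frac{J}{3} - \frac{u}{3}$ ($Z{\left(J,u \right)} = 9 - \frac{J + u}{3} = 9 - \left(\frac{J}{3} + \frac{u}{3}\right) = 9 - \frac{J}{3} - \frac{u}{3}$)
$66 Z{\left(t{\left(-3 \right)},b{\left(4,E{\left(3 \right)} \right)} \right)} - 51 = 66 \left(9 - \frac{-5 + 2 \left(-3\right)^{2}}{3} - \frac{-4 + 6}{3}\right) - 51 = 66 \left(9 - \frac{-5 + 2 \cdot 9}{3} - \frac{2}{3}\right) - 51 = 66 \left(9 - \frac{-5 + 18}{3} - \frac{2}{3}\right) - 51 = 66 \left(9 - \frac{13}{3} - \frac{2}{3}\right) - 51 = 66 \cdot 4 - 51 = 264 - 51 = 213$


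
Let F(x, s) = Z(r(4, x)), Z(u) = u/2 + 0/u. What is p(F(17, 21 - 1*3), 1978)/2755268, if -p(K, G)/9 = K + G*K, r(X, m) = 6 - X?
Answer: -17811/2755268 ≈ -0.0064643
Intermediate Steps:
Z(u) = u/2 (Z(u) = u*(1/2) + 0 = u/2 + 0 = u/2)
F(x, s) = 1 (F(x, s) = (6 - 1*4)/2 = (6 - 4)/2 = (1/2)*2 = 1)
p(K, G) = -9*K - 9*G*K (p(K, G) = -9*(K + G*K) = -9*K - 9*G*K)
p(F(17, 21 - 1*3), 1978)/2755268 = -9*1*(1 + 1978)/2755268 = -9*1*1979*(1/2755268) = -17811*1/2755268 = -17811/2755268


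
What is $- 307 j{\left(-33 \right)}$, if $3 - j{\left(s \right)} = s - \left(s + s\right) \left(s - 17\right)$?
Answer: $-1024152$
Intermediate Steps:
$j{\left(s \right)} = 3 - s + 2 s \left(-17 + s\right)$ ($j{\left(s \right)} = 3 - \left(s - \left(s + s\right) \left(s - 17\right)\right) = 3 - \left(s - 2 s \left(-17 + s\right)\right) = 3 + \left(- s + 2 s \left(-17 + s\right)\right) = 3 - s + 2 s \left(-17 + s\right)$)
$- 307 j{\left(-33 \right)} = - 307 \left(3 - -1155 + 2 \left(-33\right)^{2}\right) = - 307 \left(3 + 1155 + 2 \cdot 1089\right) = - 307 \left(3 + 1155 + 2178\right) = \left(-307\right) 3336 = -1024152$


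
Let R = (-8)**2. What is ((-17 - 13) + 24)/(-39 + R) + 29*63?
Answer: 45669/25 ≈ 1826.8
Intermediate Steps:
R = 64
((-17 - 13) + 24)/(-39 + R) + 29*63 = ((-17 - 13) + 24)/(-39 + 64) + 29*63 = (-30 + 24)/25 + 1827 = -6*1/25 + 1827 = -6/25 + 1827 = 45669/25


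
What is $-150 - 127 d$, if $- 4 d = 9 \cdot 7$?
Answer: $\frac{7401}{4} \approx 1850.3$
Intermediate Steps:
$d = - \frac{63}{4}$ ($d = - \frac{9 \cdot 7}{4} = \left(- \frac{1}{4}\right) 63 = - \frac{63}{4} \approx -15.75$)
$-150 - 127 d = -150 - - \frac{8001}{4} = -150 + \frac{8001}{4} = \frac{7401}{4}$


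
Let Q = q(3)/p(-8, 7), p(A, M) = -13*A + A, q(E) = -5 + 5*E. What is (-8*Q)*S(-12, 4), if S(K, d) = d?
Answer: -10/3 ≈ -3.3333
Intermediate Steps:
p(A, M) = -12*A
Q = 5/48 (Q = (-5 + 5*3)/((-12*(-8))) = (-5 + 15)/96 = 10*(1/96) = 5/48 ≈ 0.10417)
(-8*Q)*S(-12, 4) = -8*5/48*4 = -5/6*4 = -10/3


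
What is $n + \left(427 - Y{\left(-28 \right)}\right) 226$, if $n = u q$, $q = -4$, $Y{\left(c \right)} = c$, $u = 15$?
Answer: $102770$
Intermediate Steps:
$n = -60$ ($n = 15 \left(-4\right) = -60$)
$n + \left(427 - Y{\left(-28 \right)}\right) 226 = -60 + \left(427 - -28\right) 226 = -60 + \left(427 + 28\right) 226 = -60 + 455 \cdot 226 = -60 + 102830 = 102770$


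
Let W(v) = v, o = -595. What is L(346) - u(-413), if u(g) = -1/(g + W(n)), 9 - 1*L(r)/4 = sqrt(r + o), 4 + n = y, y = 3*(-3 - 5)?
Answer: 15875/441 - 4*I*sqrt(249) ≈ 35.998 - 63.119*I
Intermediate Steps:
y = -24 (y = 3*(-8) = -24)
n = -28 (n = -4 - 24 = -28)
L(r) = 36 - 4*sqrt(-595 + r) (L(r) = 36 - 4*sqrt(r - 595) = 36 - 4*sqrt(-595 + r))
u(g) = -1/(-28 + g) (u(g) = -1/(g - 28) = -1/(-28 + g))
L(346) - u(-413) = (36 - 4*sqrt(-595 + 346)) - (-1)/(-28 - 413) = (36 - 4*I*sqrt(249)) - (-1)/(-441) = (36 - 4*I*sqrt(249)) - (-1)*(-1)/441 = (36 - 4*I*sqrt(249)) - 1*1/441 = (36 - 4*I*sqrt(249)) - 1/441 = 15875/441 - 4*I*sqrt(249)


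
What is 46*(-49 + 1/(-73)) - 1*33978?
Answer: -2644982/73 ≈ -36233.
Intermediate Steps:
46*(-49 + 1/(-73)) - 1*33978 = 46*(-49 - 1/73) - 33978 = 46*(-3578/73) - 33978 = -164588/73 - 33978 = -2644982/73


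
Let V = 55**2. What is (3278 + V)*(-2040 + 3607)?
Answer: 9876801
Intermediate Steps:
V = 3025
(3278 + V)*(-2040 + 3607) = (3278 + 3025)*(-2040 + 3607) = 6303*1567 = 9876801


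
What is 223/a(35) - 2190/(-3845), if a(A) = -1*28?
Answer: -159223/21532 ≈ -7.3947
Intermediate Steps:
a(A) = -28
223/a(35) - 2190/(-3845) = 223/(-28) - 2190/(-3845) = 223*(-1/28) - 2190*(-1/3845) = -223/28 + 438/769 = -159223/21532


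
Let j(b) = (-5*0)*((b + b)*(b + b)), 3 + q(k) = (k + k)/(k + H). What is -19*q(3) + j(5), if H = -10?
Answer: 513/7 ≈ 73.286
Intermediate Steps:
q(k) = -3 + 2*k/(-10 + k) (q(k) = -3 + (k + k)/(k - 10) = -3 + (2*k)/(-10 + k) = -3 + 2*k/(-10 + k))
j(b) = 0 (j(b) = 0*((2*b)*(2*b)) = 0*(4*b**2) = 0)
-19*q(3) + j(5) = -19*(30 - 1*3)/(-10 + 3) + 0 = -19*(30 - 3)/(-7) + 0 = -(-19)*27/7 + 0 = -19*(-27/7) + 0 = 513/7 + 0 = 513/7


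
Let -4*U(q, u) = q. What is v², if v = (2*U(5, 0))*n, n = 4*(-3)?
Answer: 900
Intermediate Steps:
U(q, u) = -q/4
n = -12
v = 30 (v = (2*(-¼*5))*(-12) = (2*(-5/4))*(-12) = -5/2*(-12) = 30)
v² = 30² = 900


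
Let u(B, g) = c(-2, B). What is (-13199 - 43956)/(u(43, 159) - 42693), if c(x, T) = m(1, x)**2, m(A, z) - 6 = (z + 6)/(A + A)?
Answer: 57155/42629 ≈ 1.3408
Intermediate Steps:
m(A, z) = 6 + (6 + z)/(2*A) (m(A, z) = 6 + (z + 6)/(A + A) = 6 + (6 + z)/((2*A)) = 6 + (6 + z)*(1/(2*A)) = 6 + (6 + z)/(2*A))
c(x, T) = (9 + x/2)**2 (c(x, T) = ((1/2)*(6 + x + 12*1)/1)**2 = ((1/2)*1*(6 + x + 12))**2 = ((1/2)*1*(18 + x))**2 = (9 + x/2)**2)
u(B, g) = 64 (u(B, g) = (18 - 2)**2/4 = (1/4)*16**2 = (1/4)*256 = 64)
(-13199 - 43956)/(u(43, 159) - 42693) = (-13199 - 43956)/(64 - 42693) = -57155/(-42629) = -57155*(-1/42629) = 57155/42629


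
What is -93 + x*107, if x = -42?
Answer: -4587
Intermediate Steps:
-93 + x*107 = -93 - 42*107 = -93 - 4494 = -4587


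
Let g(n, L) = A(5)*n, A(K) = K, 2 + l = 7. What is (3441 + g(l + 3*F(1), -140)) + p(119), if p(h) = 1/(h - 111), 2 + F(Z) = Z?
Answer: 27609/8 ≈ 3451.1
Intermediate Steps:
l = 5 (l = -2 + 7 = 5)
F(Z) = -2 + Z
p(h) = 1/(-111 + h)
g(n, L) = 5*n
(3441 + g(l + 3*F(1), -140)) + p(119) = (3441 + 5*(5 + 3*(-2 + 1))) + 1/(-111 + 119) = (3441 + 5*(5 + 3*(-1))) + 1/8 = (3441 + 5*(5 - 3)) + 1/8 = (3441 + 5*2) + 1/8 = (3441 + 10) + 1/8 = 3451 + 1/8 = 27609/8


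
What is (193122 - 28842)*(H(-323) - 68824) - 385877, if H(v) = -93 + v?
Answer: -11375133077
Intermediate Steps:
(193122 - 28842)*(H(-323) - 68824) - 385877 = (193122 - 28842)*((-93 - 323) - 68824) - 385877 = 164280*(-416 - 68824) - 385877 = 164280*(-69240) - 385877 = -11374747200 - 385877 = -11375133077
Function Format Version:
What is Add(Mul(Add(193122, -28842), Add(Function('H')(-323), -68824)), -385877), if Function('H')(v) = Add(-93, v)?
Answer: -11375133077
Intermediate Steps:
Add(Mul(Add(193122, -28842), Add(Function('H')(-323), -68824)), -385877) = Add(Mul(Add(193122, -28842), Add(Add(-93, -323), -68824)), -385877) = Add(Mul(164280, Add(-416, -68824)), -385877) = Add(Mul(164280, -69240), -385877) = Add(-11374747200, -385877) = -11375133077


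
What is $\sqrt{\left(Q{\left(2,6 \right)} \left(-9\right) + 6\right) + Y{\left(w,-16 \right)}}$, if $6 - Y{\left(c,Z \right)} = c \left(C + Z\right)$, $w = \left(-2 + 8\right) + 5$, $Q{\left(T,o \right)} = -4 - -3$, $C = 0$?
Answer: $\sqrt{197} \approx 14.036$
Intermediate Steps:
$Q{\left(T,o \right)} = -1$ ($Q{\left(T,o \right)} = -4 + 3 = -1$)
$w = 11$ ($w = 6 + 5 = 11$)
$Y{\left(c,Z \right)} = 6 - Z c$ ($Y{\left(c,Z \right)} = 6 - c \left(0 + Z\right) = 6 - c Z = 6 - Z c$)
$\sqrt{\left(Q{\left(2,6 \right)} \left(-9\right) + 6\right) + Y{\left(w,-16 \right)}} = \sqrt{\left(\left(-1\right) \left(-9\right) + 6\right) - \left(-6 - 176\right)} = \sqrt{\left(9 + 6\right) + \left(6 + 176\right)} = \sqrt{15 + 182} = \sqrt{197}$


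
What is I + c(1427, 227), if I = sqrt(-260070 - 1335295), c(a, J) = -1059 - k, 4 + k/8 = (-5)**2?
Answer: -1227 + 137*I*sqrt(85) ≈ -1227.0 + 1263.1*I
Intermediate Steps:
k = 168 (k = -32 + 8*(-5)**2 = -32 + 8*25 = -32 + 200 = 168)
c(a, J) = -1227 (c(a, J) = -1059 - 1*168 = -1059 - 168 = -1227)
I = 137*I*sqrt(85) (I = sqrt(-1595365) = 137*I*sqrt(85) ≈ 1263.1*I)
I + c(1427, 227) = 137*I*sqrt(85) - 1227 = -1227 + 137*I*sqrt(85)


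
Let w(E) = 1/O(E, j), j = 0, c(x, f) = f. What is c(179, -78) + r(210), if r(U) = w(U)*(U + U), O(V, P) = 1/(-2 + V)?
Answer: 87282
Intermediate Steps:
w(E) = -2 + E (w(E) = 1/(1/(-2 + E)) = -2 + E)
r(U) = 2*U*(-2 + U) (r(U) = (-2 + U)*(U + U) = (-2 + U)*(2*U) = 2*U*(-2 + U))
c(179, -78) + r(210) = -78 + 2*210*(-2 + 210) = -78 + 2*210*208 = -78 + 87360 = 87282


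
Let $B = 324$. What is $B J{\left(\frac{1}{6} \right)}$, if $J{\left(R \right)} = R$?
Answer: $54$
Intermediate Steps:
$B J{\left(\frac{1}{6} \right)} = \frac{324}{6} = 324 \cdot \frac{1}{6} = 54$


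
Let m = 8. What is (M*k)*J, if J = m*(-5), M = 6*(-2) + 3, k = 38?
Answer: 13680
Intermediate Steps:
M = -9 (M = -12 + 3 = -9)
J = -40 (J = 8*(-5) = -40)
(M*k)*J = -9*38*(-40) = -342*(-40) = 13680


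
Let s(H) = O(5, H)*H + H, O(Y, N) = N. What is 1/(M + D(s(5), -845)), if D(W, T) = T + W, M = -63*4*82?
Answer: -1/21479 ≈ -4.6557e-5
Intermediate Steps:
s(H) = H + H**2 (s(H) = H*H + H = H**2 + H = H + H**2)
M = -20664 (M = -252*82 = -20664)
1/(M + D(s(5), -845)) = 1/(-20664 + (-845 + 5*(1 + 5))) = 1/(-20664 + (-845 + 5*6)) = 1/(-20664 + (-845 + 30)) = 1/(-20664 - 815) = 1/(-21479) = -1/21479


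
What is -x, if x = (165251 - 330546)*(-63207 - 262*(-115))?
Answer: -5467462715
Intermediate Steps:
x = 5467462715 (x = -165295*(-63207 + 30130) = -165295*(-33077) = 5467462715)
-x = -1*5467462715 = -5467462715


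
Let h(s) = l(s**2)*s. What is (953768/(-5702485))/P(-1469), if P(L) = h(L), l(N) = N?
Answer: 953768/18077132402401865 ≈ 5.2761e-11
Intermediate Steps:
h(s) = s**3 (h(s) = s**2*s = s**3)
P(L) = L**3
(953768/(-5702485))/P(-1469) = (953768/(-5702485))/((-1469)**3) = (953768*(-1/5702485))/(-3170044709) = -953768/5702485*(-1/3170044709) = 953768/18077132402401865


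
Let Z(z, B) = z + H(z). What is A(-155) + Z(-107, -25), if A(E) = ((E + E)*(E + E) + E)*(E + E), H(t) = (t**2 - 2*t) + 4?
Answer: -29731390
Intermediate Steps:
H(t) = 4 + t**2 - 2*t
A(E) = 2*E*(E + 4*E**2) (A(E) = ((2*E)*(2*E) + E)*(2*E) = (4*E**2 + E)*(2*E) = (E + 4*E**2)*(2*E) = 2*E*(E + 4*E**2))
Z(z, B) = 4 + z**2 - z (Z(z, B) = z + (4 + z**2 - 2*z) = 4 + z**2 - z)
A(-155) + Z(-107, -25) = (-155)**2*(2 + 8*(-155)) + (4 + (-107)**2 - 1*(-107)) = 24025*(2 - 1240) + (4 + 11449 + 107) = 24025*(-1238) + 11560 = -29742950 + 11560 = -29731390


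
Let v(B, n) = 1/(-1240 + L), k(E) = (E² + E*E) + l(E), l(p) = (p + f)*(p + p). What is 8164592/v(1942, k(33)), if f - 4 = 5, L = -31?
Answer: -10377196432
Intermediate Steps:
f = 9 (f = 4 + 5 = 9)
l(p) = 2*p*(9 + p) (l(p) = (p + 9)*(p + p) = (9 + p)*(2*p) = 2*p*(9 + p))
k(E) = 2*E² + 2*E*(9 + E) (k(E) = (E² + E*E) + 2*E*(9 + E) = (E² + E²) + 2*E*(9 + E) = 2*E² + 2*E*(9 + E))
v(B, n) = -1/1271 (v(B, n) = 1/(-1240 - 31) = 1/(-1271) = -1/1271)
8164592/v(1942, k(33)) = 8164592/(-1/1271) = 8164592*(-1271) = -10377196432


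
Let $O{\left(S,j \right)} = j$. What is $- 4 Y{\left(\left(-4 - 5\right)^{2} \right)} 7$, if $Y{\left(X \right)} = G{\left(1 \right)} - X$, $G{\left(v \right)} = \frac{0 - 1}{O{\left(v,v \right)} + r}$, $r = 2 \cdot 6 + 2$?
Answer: $\frac{34048}{15} \approx 2269.9$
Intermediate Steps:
$r = 14$ ($r = 12 + 2 = 14$)
$G{\left(v \right)} = - \frac{1}{14 + v}$ ($G{\left(v \right)} = \frac{0 - 1}{v + 14} = - \frac{1}{14 + v}$)
$Y{\left(X \right)} = - \frac{1}{15} - X$ ($Y{\left(X \right)} = - \frac{1}{14 + 1} - X = - \frac{1}{15} - X$)
$- 4 Y{\left(\left(-4 - 5\right)^{2} \right)} 7 = - 4 \left(- \frac{1}{15} - \left(-4 - 5\right)^{2}\right) 7 = - 4 \left(- \frac{1}{15} - \left(-9\right)^{2}\right) 7 = - 4 \left(- \frac{1}{15} - 81\right) 7 = \left(-4\right) \left(- \frac{1216}{15}\right) 7 = \frac{4864}{15} \cdot 7 = \frac{34048}{15}$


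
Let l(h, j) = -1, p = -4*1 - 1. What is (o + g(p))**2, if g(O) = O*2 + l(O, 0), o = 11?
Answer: 0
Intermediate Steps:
p = -5 (p = -4 - 1 = -5)
g(O) = -1 + 2*O (g(O) = O*2 - 1 = 2*O - 1 = -1 + 2*O)
(o + g(p))**2 = (11 + (-1 + 2*(-5)))**2 = (11 + (-1 - 10))**2 = (11 - 11)**2 = 0**2 = 0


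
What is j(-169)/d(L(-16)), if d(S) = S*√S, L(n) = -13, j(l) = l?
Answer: -I*√13 ≈ -3.6056*I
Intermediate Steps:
d(S) = S^(3/2)
j(-169)/d(L(-16)) = -169*I*√13/169 = -I*√13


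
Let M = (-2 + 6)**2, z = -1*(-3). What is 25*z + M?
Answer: 91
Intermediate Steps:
z = 3
M = 16 (M = 4**2 = 16)
25*z + M = 25*3 + 16 = 75 + 16 = 91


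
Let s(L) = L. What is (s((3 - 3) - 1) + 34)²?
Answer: 1089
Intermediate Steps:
(s((3 - 3) - 1) + 34)² = (((3 - 3) - 1) + 34)² = ((0 - 1) + 34)² = (-1 + 34)² = 33² = 1089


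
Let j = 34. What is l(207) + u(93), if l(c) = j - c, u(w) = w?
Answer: -80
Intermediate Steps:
l(c) = 34 - c
l(207) + u(93) = (34 - 1*207) + 93 = (34 - 207) + 93 = -173 + 93 = -80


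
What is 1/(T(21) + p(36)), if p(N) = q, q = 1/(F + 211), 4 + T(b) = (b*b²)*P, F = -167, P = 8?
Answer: 44/3259697 ≈ 1.3498e-5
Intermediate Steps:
T(b) = -4 + 8*b³ (T(b) = -4 + (b*b²)*8 = -4 + b³*8 = -4 + 8*b³)
q = 1/44 (q = 1/(-167 + 211) = 1/44 ≈ 0.022727)
p(N) = 1/44
1/(T(21) + p(36)) = 1/((-4 + 8*21³) + 1/44) = 1/((-4 + 8*9261) + 1/44) = 1/((-4 + 74088) + 1/44) = 1/(74084 + 1/44) = 1/(3259697/44) = 44/3259697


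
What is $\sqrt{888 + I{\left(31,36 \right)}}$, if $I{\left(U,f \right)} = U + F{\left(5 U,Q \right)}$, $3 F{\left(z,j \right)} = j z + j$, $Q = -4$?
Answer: $3 \sqrt{79} \approx 26.665$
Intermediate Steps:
$F{\left(z,j \right)} = \frac{j}{3} + \frac{j z}{3}$ ($F{\left(z,j \right)} = \frac{j z + j}{3} = \frac{j + j z}{3} = \frac{j}{3} + \frac{j z}{3}$)
$I{\left(U,f \right)} = - \frac{4}{3} - \frac{17 U}{3}$ ($I{\left(U,f \right)} = U + \frac{1}{3} \left(-4\right) \left(1 + 5 U\right) = U - \left(\frac{4}{3} + \frac{20 U}{3}\right) = - \frac{4}{3} - \frac{17 U}{3}$)
$\sqrt{888 + I{\left(31,36 \right)}} = \sqrt{888 - 177} = \sqrt{711} = 3 \sqrt{79}$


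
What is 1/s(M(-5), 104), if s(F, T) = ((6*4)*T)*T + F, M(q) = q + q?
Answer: 1/259574 ≈ 3.8525e-6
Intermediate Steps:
M(q) = 2*q
s(F, T) = F + 24*T² (s(F, T) = (24*T)*T + F = 24*T² + F = F + 24*T²)
1/s(M(-5), 104) = 1/(2*(-5) + 24*104²) = 1/(-10 + 24*10816) = 1/(-10 + 259584) = 1/259574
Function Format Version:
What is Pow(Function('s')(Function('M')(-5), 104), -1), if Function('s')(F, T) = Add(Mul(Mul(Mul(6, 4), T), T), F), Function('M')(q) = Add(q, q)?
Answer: Rational(1, 259574) ≈ 3.8525e-6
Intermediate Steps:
Function('M')(q) = Mul(2, q)
Function('s')(F, T) = Add(F, Mul(24, Pow(T, 2))) (Function('s')(F, T) = Add(Mul(Mul(24, T), T), F) = Add(Mul(24, Pow(T, 2)), F) = Add(F, Mul(24, Pow(T, 2))))
Pow(Function('s')(Function('M')(-5), 104), -1) = Pow(Add(Mul(2, -5), Mul(24, Pow(104, 2))), -1) = Pow(Add(-10, Mul(24, 10816)), -1) = Pow(Add(-10, 259584), -1) = Pow(259574, -1) = Rational(1, 259574)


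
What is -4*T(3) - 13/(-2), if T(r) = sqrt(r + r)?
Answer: 13/2 - 4*sqrt(6) ≈ -3.2980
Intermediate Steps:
T(r) = sqrt(2)*sqrt(r) (T(r) = sqrt(2*r) = sqrt(2)*sqrt(r))
-4*T(3) - 13/(-2) = -4*sqrt(2)*sqrt(3) - 13/(-2) = -4*sqrt(6) - 13*(-1/2) = -4*sqrt(6) + 13/2 = 13/2 - 4*sqrt(6)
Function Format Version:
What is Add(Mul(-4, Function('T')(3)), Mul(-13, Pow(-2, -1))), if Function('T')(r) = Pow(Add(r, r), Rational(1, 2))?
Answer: Add(Rational(13, 2), Mul(-4, Pow(6, Rational(1, 2)))) ≈ -3.2980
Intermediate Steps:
Function('T')(r) = Mul(Pow(2, Rational(1, 2)), Pow(r, Rational(1, 2))) (Function('T')(r) = Pow(Mul(2, r), Rational(1, 2)) = Mul(Pow(2, Rational(1, 2)), Pow(r, Rational(1, 2))))
Add(Mul(-4, Function('T')(3)), Mul(-13, Pow(-2, -1))) = Add(Mul(-4, Mul(Pow(2, Rational(1, 2)), Pow(3, Rational(1, 2)))), Mul(-13, Pow(-2, -1))) = Add(Mul(-4, Pow(6, Rational(1, 2))), Mul(-13, Rational(-1, 2))) = Add(Mul(-4, Pow(6, Rational(1, 2))), Rational(13, 2)) = Add(Rational(13, 2), Mul(-4, Pow(6, Rational(1, 2))))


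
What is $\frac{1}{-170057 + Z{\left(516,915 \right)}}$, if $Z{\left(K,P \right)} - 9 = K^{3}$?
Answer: $\frac{1}{137218048} \approx 7.2877 \cdot 10^{-9}$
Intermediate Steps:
$Z{\left(K,P \right)} = 9 + K^{3}$
$\frac{1}{-170057 + Z{\left(516,915 \right)}} = \frac{1}{-170057 + \left(9 + 516^{3}\right)} = \frac{1}{-170057 + \left(9 + 137388096\right)} = \frac{1}{-170057 + 137388105} = \frac{1}{137218048}$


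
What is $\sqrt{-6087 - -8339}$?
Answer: $2 \sqrt{563} \approx 47.455$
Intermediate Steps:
$\sqrt{-6087 - -8339} = \sqrt{-6087 + \left(-14977 + 23316\right)} = \sqrt{-6087 + 8339} = \sqrt{2252} = 2 \sqrt{563}$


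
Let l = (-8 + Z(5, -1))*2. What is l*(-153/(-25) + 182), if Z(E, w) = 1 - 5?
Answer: -112872/25 ≈ -4514.9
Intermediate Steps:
Z(E, w) = -4
l = -24 (l = (-8 - 4)*2 = -12*2 = -24)
l*(-153/(-25) + 182) = -24*(-153/(-25) + 182) = -24*(-153*(-1/25) + 182) = -24*(153/25 + 182) = -24*4703/25 = -112872/25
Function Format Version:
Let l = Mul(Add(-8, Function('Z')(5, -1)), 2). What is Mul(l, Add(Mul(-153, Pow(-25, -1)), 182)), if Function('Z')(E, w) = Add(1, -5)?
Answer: Rational(-112872, 25) ≈ -4514.9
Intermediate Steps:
Function('Z')(E, w) = -4
l = -24 (l = Mul(Add(-8, -4), 2) = Mul(-12, 2) = -24)
Mul(l, Add(Mul(-153, Pow(-25, -1)), 182)) = Mul(-24, Add(Mul(-153, Pow(-25, -1)), 182)) = Mul(-24, Add(Mul(-153, Rational(-1, 25)), 182)) = Mul(-24, Add(Rational(153, 25), 182)) = Mul(-24, Rational(4703, 25)) = Rational(-112872, 25)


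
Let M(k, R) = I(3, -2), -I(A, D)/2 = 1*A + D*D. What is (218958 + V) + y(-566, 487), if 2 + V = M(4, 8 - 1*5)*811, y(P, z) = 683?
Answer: 208285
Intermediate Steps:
I(A, D) = -2*A - 2*D² (I(A, D) = -2*(1*A + D*D) = -2*(A + D²) = -2*A - 2*D²)
M(k, R) = -14 (M(k, R) = -2*3 - 2*(-2)² = -6 - 2*4 = -6 - 8 = -14)
V = -11356 (V = -2 - 14*811 = -2 - 11354 = -11356)
(218958 + V) + y(-566, 487) = (218958 - 11356) + 683 = 207602 + 683 = 208285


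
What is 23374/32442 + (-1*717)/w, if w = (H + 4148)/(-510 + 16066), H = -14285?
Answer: 60347286737/54810759 ≈ 1101.0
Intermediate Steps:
w = -10137/15556 (w = (-14285 + 4148)/(-510 + 16066) = -10137/15556 ≈ -0.65165)
23374/32442 + (-1*717)/w = 23374/32442 + (-1*717)/(-10137/15556) = 23374*(1/32442) - 717*(-15556/10137) = 11687/16221 + 3717884/3379 = 60347286737/54810759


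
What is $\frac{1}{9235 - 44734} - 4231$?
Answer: $- \frac{150196270}{35499} \approx -4231.0$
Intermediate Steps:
$\frac{1}{9235 - 44734} - 4231 = \frac{1}{-35499} - 4231 = - \frac{1}{35499} - 4231 = - \frac{150196270}{35499}$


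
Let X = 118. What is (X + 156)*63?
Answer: 17262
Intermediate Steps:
(X + 156)*63 = (118 + 156)*63 = 274*63 = 17262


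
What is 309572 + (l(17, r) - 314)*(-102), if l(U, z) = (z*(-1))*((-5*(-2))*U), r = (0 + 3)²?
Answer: 497660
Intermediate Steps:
r = 9 (r = 3² = 9)
l(U, z) = -10*U*z (l(U, z) = (-z)*(10*U) = -10*U*z)
309572 + (l(17, r) - 314)*(-102) = 309572 + (-10*17*9 - 314)*(-102) = 309572 + (-1530 - 314)*(-102) = 309572 - 1844*(-102) = 309572 + 188088 = 497660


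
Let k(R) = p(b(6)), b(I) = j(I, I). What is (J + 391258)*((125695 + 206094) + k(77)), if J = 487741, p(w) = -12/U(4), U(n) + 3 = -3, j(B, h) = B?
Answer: 291643957209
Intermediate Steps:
b(I) = I
U(n) = -6 (U(n) = -3 - 3 = -6)
p(w) = 2 (p(w) = -12/(-6) = -12*(-⅙) = 2)
k(R) = 2
(J + 391258)*((125695 + 206094) + k(77)) = (487741 + 391258)*((125695 + 206094) + 2) = 878999*(331789 + 2) = 878999*331791 = 291643957209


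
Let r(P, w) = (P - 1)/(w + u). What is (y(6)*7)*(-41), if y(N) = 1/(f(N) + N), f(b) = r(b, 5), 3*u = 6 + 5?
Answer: -7462/171 ≈ -43.637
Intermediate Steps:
u = 11/3 (u = (6 + 5)/3 = (⅓)*11 = 11/3 ≈ 3.6667)
r(P, w) = (-1 + P)/(11/3 + w) (r(P, w) = (P - 1)/(w + 11/3) = (-1 + P)/(11/3 + w))
f(b) = -3/26 + 3*b/26 (f(b) = 3*(-1 + b)/(11 + 3*5) = 3*(-1 + b)/(11 + 15) = 3*(-1 + b)/26 = 3*(1/26)*(-1 + b) = -3/26 + 3*b/26)
y(N) = 1/(-3/26 + 29*N/26) (y(N) = 1/((-3/26 + 3*N/26) + N) = 1/(-3/26 + 29*N/26))
(y(6)*7)*(-41) = ((26/(-3 + 29*6))*7)*(-41) = ((26/(-3 + 174))*7)*(-41) = ((26/171)*7)*(-41) = (182/171)*(-41) = -7462/171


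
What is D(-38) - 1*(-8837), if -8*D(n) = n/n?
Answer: 70695/8 ≈ 8836.9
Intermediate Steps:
D(n) = -⅛ (D(n) = -n/(8*n) = -⅛*1 = -⅛)
D(-38) - 1*(-8837) = -⅛ - 1*(-8837) = -⅛ + 8837 = 70695/8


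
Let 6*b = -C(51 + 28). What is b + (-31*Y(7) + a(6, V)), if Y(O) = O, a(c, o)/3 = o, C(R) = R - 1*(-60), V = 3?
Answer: -1387/6 ≈ -231.17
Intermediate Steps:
C(R) = 60 + R (C(R) = R + 60 = 60 + R)
a(c, o) = 3*o
b = -139/6 (b = (-(60 + (51 + 28)))/6 = (-(60 + 79))/6 = (-1*139)/6 = (⅙)*(-139) = -139/6 ≈ -23.167)
b + (-31*Y(7) + a(6, V)) = -139/6 + (-31*7 + 3*3) = -139/6 + (-217 + 9) = -139/6 - 208 = -1387/6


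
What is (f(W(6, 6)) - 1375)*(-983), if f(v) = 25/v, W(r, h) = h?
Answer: 8085175/6 ≈ 1.3475e+6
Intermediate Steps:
(f(W(6, 6)) - 1375)*(-983) = (25/6 - 1375)*(-983) = -8225/6*(-983) = 8085175/6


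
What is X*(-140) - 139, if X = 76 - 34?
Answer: -6019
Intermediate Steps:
X = 42
X*(-140) - 139 = 42*(-140) - 139 = -5880 - 139 = -6019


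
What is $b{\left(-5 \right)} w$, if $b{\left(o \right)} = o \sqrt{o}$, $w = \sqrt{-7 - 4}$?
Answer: $5 \sqrt{55} \approx 37.081$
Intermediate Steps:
$w = i \sqrt{11}$ ($w = \sqrt{-7 - 4} = \sqrt{-11} = i \sqrt{11} \approx 3.3166 i$)
$b{\left(o \right)} = o^{\frac{3}{2}}$
$b{\left(-5 \right)} w = \left(-5\right)^{\frac{3}{2}} i \sqrt{11} = - 5 i \sqrt{5} i \sqrt{11} = 5 \sqrt{55}$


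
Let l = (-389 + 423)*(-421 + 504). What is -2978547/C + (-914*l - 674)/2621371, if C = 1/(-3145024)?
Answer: 24555959698400755506/2621371 ≈ 9.3676e+12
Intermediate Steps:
C = -1/3145024 ≈ -3.1796e-7
l = 2822 (l = 34*83 = 2822)
-2978547/C + (-914*l - 674)/2621371 = -2978547/(-1/3145024) + (-914*2822 - 674)/2621371 = -2978547*(-3145024) + (-2579308 - 674)*(1/2621371) = 9367601800128 - 2579982*1/2621371 = 9367601800128 - 2579982/2621371 = 24555959698400755506/2621371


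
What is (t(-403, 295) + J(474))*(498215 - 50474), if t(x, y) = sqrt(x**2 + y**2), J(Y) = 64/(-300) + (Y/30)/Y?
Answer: -4029669/50 + 447741*sqrt(249434) ≈ 2.2354e+8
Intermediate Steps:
J(Y) = -9/50 (J(Y) = 64*(-1/300) + (Y*(1/30))/Y = -16/75 + (Y/30)/Y = -16/75 + 1/30 = -9/50)
(t(-403, 295) + J(474))*(498215 - 50474) = (sqrt((-403)**2 + 295**2) - 9/50)*(498215 - 50474) = (sqrt(162409 + 87025) - 9/50)*447741 = (sqrt(249434) - 9/50)*447741 = (-9/50 + sqrt(249434))*447741 = -4029669/50 + 447741*sqrt(249434)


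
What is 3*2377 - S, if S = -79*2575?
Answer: 210556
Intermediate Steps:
S = -203425
3*2377 - S = 3*2377 - 1*(-203425) = 7131 + 203425 = 210556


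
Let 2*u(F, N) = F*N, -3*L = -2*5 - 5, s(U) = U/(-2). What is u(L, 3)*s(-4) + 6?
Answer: 21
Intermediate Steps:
s(U) = -U/2 (s(U) = U*(-½) = -U/2)
L = 5 (L = -(-2*5 - 5)/3 = -(-10 - 5)/3 = -⅓*(-15) = 5)
u(F, N) = F*N/2 (u(F, N) = (F*N)/2 = F*N/2)
u(L, 3)*s(-4) + 6 = ((½)*5*3)*(-½*(-4)) + 6 = (15/2)*2 + 6 = 15 + 6 = 21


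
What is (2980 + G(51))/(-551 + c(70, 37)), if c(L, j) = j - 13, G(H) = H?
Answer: -3031/527 ≈ -5.7514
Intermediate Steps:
c(L, j) = -13 + j
(2980 + G(51))/(-551 + c(70, 37)) = (2980 + 51)/(-551 + (-13 + 37)) = 3031/(-551 + 24) = 3031/(-527) = 3031*(-1/527) = -3031/527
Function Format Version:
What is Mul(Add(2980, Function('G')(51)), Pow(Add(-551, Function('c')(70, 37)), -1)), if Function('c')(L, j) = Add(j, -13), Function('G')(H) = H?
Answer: Rational(-3031, 527) ≈ -5.7514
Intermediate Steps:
Function('c')(L, j) = Add(-13, j)
Mul(Add(2980, Function('G')(51)), Pow(Add(-551, Function('c')(70, 37)), -1)) = Mul(Add(2980, 51), Pow(Add(-551, Add(-13, 37)), -1)) = Mul(3031, Pow(Add(-551, 24), -1)) = Mul(3031, Pow(-527, -1)) = Mul(3031, Rational(-1, 527)) = Rational(-3031, 527)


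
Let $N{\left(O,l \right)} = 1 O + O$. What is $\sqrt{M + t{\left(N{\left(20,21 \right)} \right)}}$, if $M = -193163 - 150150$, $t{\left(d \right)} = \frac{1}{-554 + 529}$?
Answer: $\frac{i \sqrt{8582826}}{5} \approx 585.93 i$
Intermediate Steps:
$N{\left(O,l \right)} = 2 O$ ($N{\left(O,l \right)} = O + O = 2 O$)
$t{\left(d \right)} = - \frac{1}{25}$ ($t{\left(d \right)} = \frac{1}{-25} = - \frac{1}{25}$)
$M = -343313$ ($M = -193163 - 150150 = -343313$)
$\sqrt{M + t{\left(N{\left(20,21 \right)} \right)}} = \sqrt{-343313 - \frac{1}{25}} = \sqrt{- \frac{8582826}{25}} = \frac{i \sqrt{8582826}}{5}$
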